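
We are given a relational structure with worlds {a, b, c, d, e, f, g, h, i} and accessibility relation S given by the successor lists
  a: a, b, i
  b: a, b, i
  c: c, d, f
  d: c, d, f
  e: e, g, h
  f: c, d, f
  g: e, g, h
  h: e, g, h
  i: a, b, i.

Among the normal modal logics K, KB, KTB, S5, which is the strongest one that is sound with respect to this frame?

Symmetric (axiom B): yes — every pair in S has its reverse in S.
Reflexive (axiom T): yes — every world is S-related to itself.
Euclidean (axiom 5): yes — any two successors of a common world are S-related.
So F validates K, KB, KTB, S5. The strongest is S5.

S5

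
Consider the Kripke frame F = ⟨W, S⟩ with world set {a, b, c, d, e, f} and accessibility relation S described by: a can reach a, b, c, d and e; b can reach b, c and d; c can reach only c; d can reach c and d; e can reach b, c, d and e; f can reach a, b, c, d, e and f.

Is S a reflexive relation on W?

Reflexive: yes — every world is S-related to itself.

Yes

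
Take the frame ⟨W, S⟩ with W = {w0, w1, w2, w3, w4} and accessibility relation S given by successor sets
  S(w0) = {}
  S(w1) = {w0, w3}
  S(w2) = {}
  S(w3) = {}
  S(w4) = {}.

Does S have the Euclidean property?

Euclidean: no — w1 S w0 and w1 S w3, but not w0 S w3.

No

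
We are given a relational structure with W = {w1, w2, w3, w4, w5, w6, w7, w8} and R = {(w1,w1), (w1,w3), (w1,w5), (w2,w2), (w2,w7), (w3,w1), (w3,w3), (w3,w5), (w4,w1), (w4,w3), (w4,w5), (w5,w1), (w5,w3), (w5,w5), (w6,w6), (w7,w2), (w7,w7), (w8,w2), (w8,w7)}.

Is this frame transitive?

Yes

Transitive: yes — every two-step R-path is closed by a direct edge.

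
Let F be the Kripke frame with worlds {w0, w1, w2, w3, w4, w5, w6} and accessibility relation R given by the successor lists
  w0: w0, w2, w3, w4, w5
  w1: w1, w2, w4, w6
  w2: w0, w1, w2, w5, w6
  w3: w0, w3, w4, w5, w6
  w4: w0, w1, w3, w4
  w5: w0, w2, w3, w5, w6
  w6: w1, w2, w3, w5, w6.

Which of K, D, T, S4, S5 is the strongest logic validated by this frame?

T

Serial (axiom D): yes — every world has a successor (e.g. w0 R w0).
Reflexive (axiom T): yes — every world is R-related to itself.
Transitive (axiom 4): no — w0 R w2 and w2 R w1, but not w0 R w1.
Euclidean (axiom 5): no — w0 R w2 and w0 R w3, but not w2 R w3.
So F validates K, D, T; S4 would additionally require R to be transitive. The strongest is T.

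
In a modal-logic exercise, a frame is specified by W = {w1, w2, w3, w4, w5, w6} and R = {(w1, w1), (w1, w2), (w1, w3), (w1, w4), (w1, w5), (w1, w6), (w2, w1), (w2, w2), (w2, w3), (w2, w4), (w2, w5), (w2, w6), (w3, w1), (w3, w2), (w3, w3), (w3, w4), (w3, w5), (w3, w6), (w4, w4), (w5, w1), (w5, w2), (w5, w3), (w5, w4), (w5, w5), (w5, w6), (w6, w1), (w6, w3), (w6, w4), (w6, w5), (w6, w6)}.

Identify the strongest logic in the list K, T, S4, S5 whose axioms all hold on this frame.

Reflexive (axiom T): yes — every world is R-related to itself.
Transitive (axiom 4): no — w6 R w1 and w1 R w2, but not w6 R w2.
Euclidean (axiom 5): no — w1 R w4 and w1 R w2, but not w4 R w2.
So F validates K, T; S4 would additionally require R to be transitive. The strongest is T.

T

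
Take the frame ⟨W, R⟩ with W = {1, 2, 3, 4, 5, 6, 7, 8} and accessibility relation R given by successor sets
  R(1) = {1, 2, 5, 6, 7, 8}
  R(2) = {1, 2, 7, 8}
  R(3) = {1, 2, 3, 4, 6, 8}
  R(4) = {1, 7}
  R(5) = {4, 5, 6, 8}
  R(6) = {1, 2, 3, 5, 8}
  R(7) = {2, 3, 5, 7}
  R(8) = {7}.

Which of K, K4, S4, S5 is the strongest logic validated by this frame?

K

Transitive (axiom 4): no — 1 R 5 and 5 R 4, but not 1 R 4.
Reflexive (axiom T): no — 4 is not related to itself.
Euclidean (axiom 5): no — 1 R 2 and 1 R 5, but not 2 R 5.
So F validates K; K4 would additionally require R to be transitive. The strongest is K.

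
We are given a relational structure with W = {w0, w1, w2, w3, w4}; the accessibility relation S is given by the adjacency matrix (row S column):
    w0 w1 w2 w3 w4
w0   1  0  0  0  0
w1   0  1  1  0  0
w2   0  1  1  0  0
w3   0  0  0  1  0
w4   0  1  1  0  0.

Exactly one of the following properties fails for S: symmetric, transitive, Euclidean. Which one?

symmetric

Symmetric: no — w4 S w1 but not w1 S w4.
Transitive: yes — every two-step S-path is closed by a direct edge.
Euclidean: yes — any two successors of a common world are S-related.
Only symmetric fails.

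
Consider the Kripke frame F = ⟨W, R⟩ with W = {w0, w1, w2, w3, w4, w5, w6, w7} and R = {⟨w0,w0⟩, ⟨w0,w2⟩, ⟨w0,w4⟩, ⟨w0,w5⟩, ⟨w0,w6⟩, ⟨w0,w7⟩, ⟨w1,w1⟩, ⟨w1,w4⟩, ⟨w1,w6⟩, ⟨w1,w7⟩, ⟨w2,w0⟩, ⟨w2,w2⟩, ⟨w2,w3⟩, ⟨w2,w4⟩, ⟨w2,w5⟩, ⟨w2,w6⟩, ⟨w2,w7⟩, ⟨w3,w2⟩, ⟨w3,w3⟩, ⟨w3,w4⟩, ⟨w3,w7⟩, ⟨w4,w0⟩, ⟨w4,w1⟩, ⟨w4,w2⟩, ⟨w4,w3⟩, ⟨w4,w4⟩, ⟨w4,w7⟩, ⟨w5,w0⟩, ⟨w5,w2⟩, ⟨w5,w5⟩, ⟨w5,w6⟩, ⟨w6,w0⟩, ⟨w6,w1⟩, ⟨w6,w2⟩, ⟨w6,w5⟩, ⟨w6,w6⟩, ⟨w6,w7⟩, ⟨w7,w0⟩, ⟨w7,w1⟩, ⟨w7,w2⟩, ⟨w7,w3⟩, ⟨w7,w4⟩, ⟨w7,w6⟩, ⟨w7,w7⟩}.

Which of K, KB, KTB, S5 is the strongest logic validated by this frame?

Symmetric (axiom B): yes — every pair in R has its reverse in R.
Reflexive (axiom T): yes — every world is R-related to itself.
Euclidean (axiom 5): no — w0 R w4 and w0 R w5, but not w4 R w5.
So F validates K, KB, KTB; S5 would additionally require R to be Euclidean. The strongest is KTB.

KTB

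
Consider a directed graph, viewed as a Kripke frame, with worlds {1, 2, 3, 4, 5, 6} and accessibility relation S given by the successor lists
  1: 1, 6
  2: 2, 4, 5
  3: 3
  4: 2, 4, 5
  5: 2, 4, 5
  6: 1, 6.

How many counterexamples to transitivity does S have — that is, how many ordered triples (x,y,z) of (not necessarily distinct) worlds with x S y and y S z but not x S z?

0

S is transitive; there are no such tuples.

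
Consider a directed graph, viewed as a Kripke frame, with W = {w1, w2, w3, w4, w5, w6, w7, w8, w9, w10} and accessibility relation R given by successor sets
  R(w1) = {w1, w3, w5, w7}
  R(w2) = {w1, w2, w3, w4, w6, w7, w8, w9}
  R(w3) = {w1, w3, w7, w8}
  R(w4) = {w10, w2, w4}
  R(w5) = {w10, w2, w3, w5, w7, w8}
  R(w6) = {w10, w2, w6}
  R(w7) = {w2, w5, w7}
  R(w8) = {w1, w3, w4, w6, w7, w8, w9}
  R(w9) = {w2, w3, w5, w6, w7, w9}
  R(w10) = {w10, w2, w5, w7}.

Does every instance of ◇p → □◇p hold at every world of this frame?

No

Axiom 5 corresponds to the accessibility relation being Euclidean.
Euclidean: no — w1 R w3 and w1 R w5, but not w3 R w5.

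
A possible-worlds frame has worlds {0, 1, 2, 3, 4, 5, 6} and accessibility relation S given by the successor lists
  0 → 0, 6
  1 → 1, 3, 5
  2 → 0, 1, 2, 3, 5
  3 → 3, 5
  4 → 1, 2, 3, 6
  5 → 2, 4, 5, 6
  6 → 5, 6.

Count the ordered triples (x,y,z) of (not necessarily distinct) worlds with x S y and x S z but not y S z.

Enumerating: (0,6,0), (1,3,1), (1,5,1), (1,5,3), (2,0,1), (2,0,2), (2,0,3), (2,0,5), (2,1,0), (2,1,2), (2,3,0), (2,3,1), … and 20 more.
Total: 32.

32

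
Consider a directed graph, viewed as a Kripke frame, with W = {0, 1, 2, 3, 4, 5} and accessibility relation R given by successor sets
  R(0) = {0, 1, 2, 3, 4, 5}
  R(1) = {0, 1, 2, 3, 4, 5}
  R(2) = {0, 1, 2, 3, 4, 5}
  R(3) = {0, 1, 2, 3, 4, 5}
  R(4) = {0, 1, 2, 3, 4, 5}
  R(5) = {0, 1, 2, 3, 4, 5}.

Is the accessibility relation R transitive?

Yes

Transitive: yes — every two-step R-path is closed by a direct edge.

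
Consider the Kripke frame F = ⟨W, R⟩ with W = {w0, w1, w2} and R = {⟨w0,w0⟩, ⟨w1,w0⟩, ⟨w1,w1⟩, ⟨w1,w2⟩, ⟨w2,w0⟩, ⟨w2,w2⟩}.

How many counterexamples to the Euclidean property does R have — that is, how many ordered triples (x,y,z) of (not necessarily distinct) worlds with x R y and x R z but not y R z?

Enumerating: (w1,w0,w1), (w1,w0,w2), (w1,w2,w1), (w2,w0,w2).

4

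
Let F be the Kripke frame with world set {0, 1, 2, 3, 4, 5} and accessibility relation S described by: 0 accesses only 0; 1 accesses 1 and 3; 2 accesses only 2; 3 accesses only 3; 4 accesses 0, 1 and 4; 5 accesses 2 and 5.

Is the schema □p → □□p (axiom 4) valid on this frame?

Axiom 4 corresponds to the accessibility relation being transitive.
Transitive: no — 4 S 1 and 1 S 3, but not 4 S 3.

No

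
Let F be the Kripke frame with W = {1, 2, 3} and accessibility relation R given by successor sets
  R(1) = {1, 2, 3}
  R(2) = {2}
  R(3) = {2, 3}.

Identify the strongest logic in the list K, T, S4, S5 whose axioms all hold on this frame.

Reflexive (axiom T): yes — every world is R-related to itself.
Transitive (axiom 4): yes — every two-step R-path is closed by a direct edge.
Euclidean (axiom 5): no — 1 R 2 and 1 R 3, but not 2 R 3.
So F validates K, T, S4; S5 would additionally require R to be Euclidean. The strongest is S4.

S4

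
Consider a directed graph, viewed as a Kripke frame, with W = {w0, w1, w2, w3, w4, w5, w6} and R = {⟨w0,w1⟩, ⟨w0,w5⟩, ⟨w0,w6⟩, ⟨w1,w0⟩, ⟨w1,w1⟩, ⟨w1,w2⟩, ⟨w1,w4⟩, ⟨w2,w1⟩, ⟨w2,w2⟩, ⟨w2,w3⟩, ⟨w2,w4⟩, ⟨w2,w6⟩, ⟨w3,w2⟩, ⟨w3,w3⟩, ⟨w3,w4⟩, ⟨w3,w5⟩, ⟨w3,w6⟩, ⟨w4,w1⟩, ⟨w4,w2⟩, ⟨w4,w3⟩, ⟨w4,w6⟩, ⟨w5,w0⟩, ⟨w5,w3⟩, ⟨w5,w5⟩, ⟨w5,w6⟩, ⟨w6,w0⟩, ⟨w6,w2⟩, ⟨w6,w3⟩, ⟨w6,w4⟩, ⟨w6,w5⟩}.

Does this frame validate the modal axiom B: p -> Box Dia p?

Yes

By correspondence theory, B is valid on a frame iff R is symmetric.
Symmetric: yes — every pair in R has its reverse in R.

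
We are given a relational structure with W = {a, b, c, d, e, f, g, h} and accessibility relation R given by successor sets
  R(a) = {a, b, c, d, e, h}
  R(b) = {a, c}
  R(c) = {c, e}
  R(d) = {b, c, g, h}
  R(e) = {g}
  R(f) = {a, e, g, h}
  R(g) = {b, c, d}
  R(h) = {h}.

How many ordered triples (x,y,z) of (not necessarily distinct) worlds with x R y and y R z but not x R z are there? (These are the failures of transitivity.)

24

Enumerating: (a,d,g), (a,e,g), (b,a,b), (b,a,d), (b,a,e), (b,a,h), (b,c,e), (c,e,g), (d,b,a), (d,c,e), (d,g,d), (e,g,b), … and 12 more.
Total: 24.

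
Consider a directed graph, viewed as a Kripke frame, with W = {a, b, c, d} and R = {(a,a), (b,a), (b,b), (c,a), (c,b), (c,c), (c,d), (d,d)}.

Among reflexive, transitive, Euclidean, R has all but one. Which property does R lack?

Euclidean

Reflexive: yes — every world is R-related to itself.
Transitive: yes — every two-step R-path is closed by a direct edge.
Euclidean: no — c R a and c R b, but not a R b.
Only Euclidean fails.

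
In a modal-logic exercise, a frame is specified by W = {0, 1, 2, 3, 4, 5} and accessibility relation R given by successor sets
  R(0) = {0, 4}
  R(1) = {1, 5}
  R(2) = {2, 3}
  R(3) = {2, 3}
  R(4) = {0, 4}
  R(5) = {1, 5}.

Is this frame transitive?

Yes

Transitive: yes — every two-step R-path is closed by a direct edge.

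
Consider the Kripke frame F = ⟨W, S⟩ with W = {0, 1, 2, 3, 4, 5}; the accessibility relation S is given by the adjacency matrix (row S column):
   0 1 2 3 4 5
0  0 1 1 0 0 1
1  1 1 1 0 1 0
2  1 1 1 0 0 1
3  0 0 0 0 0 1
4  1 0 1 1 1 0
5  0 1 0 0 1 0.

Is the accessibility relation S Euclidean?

Euclidean: no — 0 S 1 and 0 S 5, but not 1 S 5.

No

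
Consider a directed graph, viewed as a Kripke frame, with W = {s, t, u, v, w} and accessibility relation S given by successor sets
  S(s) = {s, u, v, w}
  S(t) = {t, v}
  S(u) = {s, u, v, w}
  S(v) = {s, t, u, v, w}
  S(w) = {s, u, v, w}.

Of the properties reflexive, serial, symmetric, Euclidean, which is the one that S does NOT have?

Euclidean

Reflexive: yes — every world is S-related to itself.
Serial: yes — every world has a successor (e.g. s S s).
Symmetric: yes — every pair in S has its reverse in S.
Euclidean: no — v S s and v S t, but not s S t.
Only Euclidean fails.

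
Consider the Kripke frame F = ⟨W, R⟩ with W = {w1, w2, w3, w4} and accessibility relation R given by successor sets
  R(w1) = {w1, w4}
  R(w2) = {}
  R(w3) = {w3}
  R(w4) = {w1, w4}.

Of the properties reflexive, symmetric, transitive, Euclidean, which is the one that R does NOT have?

reflexive

Reflexive: no — w2 is not related to itself.
Symmetric: yes — every pair in R has its reverse in R.
Transitive: yes — every two-step R-path is closed by a direct edge.
Euclidean: yes — any two successors of a common world are R-related.
Only reflexive fails.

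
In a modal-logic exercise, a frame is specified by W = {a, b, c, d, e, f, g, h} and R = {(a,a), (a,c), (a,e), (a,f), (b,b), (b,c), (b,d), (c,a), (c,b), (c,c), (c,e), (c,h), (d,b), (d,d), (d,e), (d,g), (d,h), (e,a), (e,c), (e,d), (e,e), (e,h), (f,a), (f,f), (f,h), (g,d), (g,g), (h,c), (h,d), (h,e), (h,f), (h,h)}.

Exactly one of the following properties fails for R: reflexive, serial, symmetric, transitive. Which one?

transitive

Reflexive: yes — every world is R-related to itself.
Serial: yes — every world has a successor (e.g. a R a).
Symmetric: yes — every pair in R has its reverse in R.
Transitive: no — a R c and c R b, but not a R b.
Only transitive fails.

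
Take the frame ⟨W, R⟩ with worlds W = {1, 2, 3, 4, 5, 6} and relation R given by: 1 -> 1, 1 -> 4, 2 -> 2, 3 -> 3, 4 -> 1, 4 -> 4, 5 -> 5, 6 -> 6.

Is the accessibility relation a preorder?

Yes

Reflexive: yes — every world is R-related to itself.
Transitive: yes — every two-step R-path is closed by a direct edge.
So R is a preorder.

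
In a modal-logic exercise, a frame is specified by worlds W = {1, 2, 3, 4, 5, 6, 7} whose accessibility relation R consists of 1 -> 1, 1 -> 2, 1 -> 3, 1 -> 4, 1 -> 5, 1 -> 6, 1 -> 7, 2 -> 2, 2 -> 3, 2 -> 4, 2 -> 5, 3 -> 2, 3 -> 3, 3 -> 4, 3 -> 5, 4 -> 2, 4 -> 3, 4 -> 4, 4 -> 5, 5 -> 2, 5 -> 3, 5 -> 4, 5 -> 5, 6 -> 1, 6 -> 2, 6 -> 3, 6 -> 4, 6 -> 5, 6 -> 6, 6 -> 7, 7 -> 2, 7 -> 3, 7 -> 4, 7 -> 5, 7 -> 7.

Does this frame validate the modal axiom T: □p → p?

Yes

Axiom T corresponds to the accessibility relation being reflexive.
Reflexive: yes — every world is R-related to itself.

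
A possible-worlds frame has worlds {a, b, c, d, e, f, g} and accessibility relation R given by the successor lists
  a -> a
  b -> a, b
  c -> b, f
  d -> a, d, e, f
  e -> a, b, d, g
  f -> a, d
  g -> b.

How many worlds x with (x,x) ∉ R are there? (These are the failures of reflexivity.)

4

Enumerating: c, e, f, g.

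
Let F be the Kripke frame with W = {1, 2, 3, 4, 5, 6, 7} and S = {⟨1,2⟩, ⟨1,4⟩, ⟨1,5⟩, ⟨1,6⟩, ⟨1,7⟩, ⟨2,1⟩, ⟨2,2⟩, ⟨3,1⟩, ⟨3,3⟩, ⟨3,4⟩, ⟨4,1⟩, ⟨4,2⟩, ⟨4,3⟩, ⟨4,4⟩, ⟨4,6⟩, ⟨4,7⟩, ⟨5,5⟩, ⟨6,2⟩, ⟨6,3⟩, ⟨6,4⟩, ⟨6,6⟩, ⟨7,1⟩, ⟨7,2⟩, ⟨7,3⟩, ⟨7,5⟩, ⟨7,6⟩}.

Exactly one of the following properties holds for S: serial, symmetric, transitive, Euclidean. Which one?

Serial: yes — every world has a successor (e.g. 1 S 2).
Symmetric: no — 1 S 5 but not 5 S 1.
Transitive: no — 1 S 4 and 4 S 3, but not 1 S 3.
Euclidean: no — 1 S 2 and 1 S 4, but not 2 S 4.
Only serial holds.

serial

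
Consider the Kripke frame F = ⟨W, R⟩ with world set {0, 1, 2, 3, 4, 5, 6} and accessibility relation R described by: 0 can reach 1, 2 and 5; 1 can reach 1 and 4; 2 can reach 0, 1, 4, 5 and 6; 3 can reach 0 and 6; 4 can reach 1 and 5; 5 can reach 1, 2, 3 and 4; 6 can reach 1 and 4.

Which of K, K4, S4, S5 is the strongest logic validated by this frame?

Transitive (axiom 4): no — 0 R 1 and 1 R 4, but not 0 R 4.
Reflexive (axiom T): no — 0 is not related to itself.
Euclidean (axiom 5): no — 0 R 1 and 0 R 2, but not 1 R 2.
So F validates K; K4 would additionally require R to be transitive. The strongest is K.

K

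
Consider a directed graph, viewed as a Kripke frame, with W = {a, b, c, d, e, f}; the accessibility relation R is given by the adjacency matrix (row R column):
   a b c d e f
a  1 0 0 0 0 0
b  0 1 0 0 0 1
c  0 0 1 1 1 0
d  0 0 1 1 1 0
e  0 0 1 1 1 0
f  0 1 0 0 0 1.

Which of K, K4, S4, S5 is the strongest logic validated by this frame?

Transitive (axiom 4): yes — every two-step R-path is closed by a direct edge.
Reflexive (axiom T): yes — every world is R-related to itself.
Euclidean (axiom 5): yes — any two successors of a common world are R-related.
So F validates K, K4, S4, S5. The strongest is S5.

S5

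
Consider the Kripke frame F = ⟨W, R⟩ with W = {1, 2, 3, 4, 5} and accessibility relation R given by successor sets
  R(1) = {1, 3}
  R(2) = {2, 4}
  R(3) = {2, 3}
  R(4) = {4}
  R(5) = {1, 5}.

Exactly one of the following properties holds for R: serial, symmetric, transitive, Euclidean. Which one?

Serial: yes — every world has a successor (e.g. 1 R 1).
Symmetric: no — 1 R 3 but not 3 R 1.
Transitive: no — 1 R 3 and 3 R 2, but not 1 R 2.
Euclidean: no — 1 R 3 and 1 R 1, but not 3 R 1.
Only serial holds.

serial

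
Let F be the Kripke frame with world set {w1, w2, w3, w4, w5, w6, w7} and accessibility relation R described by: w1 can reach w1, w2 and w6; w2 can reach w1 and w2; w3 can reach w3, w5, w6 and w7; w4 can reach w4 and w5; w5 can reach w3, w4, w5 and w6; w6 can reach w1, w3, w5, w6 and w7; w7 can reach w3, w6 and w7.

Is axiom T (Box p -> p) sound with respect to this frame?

The schema T characterises exactly the reflexive frames.
Reflexive: yes — every world is R-related to itself.

Yes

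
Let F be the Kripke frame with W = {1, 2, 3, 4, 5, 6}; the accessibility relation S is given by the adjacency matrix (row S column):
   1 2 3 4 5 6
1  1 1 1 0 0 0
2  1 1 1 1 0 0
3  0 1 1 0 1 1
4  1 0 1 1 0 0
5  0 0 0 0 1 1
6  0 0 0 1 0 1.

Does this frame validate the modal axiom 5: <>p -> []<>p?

The schema 5 characterises exactly the Euclidean frames.
Euclidean: no — 2 S 1 and 2 S 4, but not 1 S 4.

No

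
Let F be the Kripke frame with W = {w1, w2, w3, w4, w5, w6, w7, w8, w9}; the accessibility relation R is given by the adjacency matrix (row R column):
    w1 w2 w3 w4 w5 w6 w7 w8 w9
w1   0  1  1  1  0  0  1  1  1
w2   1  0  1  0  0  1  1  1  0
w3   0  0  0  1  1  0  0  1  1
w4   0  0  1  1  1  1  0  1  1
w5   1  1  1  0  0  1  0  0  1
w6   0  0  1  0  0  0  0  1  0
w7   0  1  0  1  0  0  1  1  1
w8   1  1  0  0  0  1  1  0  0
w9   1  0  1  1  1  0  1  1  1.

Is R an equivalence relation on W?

Reflexive: no — w1 is not related to itself.
Symmetric: no — w1 R w3 but not w3 R w1.
Transitive: no — w1 R w2 and w2 R w6, but not w1 R w6.
So R is not an equivalence relation.

No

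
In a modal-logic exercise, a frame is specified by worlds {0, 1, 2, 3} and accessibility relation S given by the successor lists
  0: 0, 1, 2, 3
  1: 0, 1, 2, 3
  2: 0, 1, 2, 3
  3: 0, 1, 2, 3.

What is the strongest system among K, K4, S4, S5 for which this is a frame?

S5

Transitive (axiom 4): yes — every two-step S-path is closed by a direct edge.
Reflexive (axiom T): yes — every world is S-related to itself.
Euclidean (axiom 5): yes — any two successors of a common world are S-related.
So F validates K, K4, S4, S5. The strongest is S5.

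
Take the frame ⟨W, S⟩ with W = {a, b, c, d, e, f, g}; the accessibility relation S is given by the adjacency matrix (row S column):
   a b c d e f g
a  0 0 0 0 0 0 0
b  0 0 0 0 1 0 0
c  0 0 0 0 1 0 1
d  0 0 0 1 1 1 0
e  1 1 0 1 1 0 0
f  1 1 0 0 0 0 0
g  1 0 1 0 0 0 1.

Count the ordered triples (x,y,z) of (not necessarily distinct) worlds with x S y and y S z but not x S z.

Enumerating: (b,e,a), (b,e,b), (b,e,d), (c,e,a), (c,e,b), (c,e,d), (c,g,a), (c,g,c), (d,e,a), (d,e,b), (d,f,a), (d,f,b), (e,d,f), (f,b,e), (g,c,e).

15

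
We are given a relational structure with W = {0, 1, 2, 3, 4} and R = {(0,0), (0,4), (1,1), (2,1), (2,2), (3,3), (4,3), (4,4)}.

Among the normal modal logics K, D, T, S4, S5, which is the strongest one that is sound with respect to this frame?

Serial (axiom D): yes — every world has a successor (e.g. 0 R 0).
Reflexive (axiom T): yes — every world is R-related to itself.
Transitive (axiom 4): no — 0 R 4 and 4 R 3, but not 0 R 3.
Euclidean (axiom 5): no — 0 R 4 and 0 R 0, but not 4 R 0.
So F validates K, D, T; S4 would additionally require R to be transitive. The strongest is T.

T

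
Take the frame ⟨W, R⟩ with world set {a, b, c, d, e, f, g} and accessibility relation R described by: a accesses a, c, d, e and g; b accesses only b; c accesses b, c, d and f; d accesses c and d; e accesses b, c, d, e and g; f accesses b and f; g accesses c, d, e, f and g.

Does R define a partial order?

Reflexive: yes — every world is R-related to itself.
Transitive: no — a R c and c R b, but not a R b.
Antisymmetric: no — c R d and d R c with c ≠ d.
So R is not a partial order.

No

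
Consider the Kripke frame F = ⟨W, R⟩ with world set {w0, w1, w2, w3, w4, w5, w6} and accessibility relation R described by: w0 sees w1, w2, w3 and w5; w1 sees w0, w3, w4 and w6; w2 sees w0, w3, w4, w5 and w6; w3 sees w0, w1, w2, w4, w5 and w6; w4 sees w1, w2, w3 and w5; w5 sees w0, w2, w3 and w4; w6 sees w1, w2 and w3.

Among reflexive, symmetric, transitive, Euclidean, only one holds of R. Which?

symmetric

Reflexive: no — w0 is not related to itself.
Symmetric: yes — every pair in R has its reverse in R.
Transitive: no — w0 R w1 and w1 R w4, but not w0 R w4.
Euclidean: no — w0 R w1 and w0 R w2, but not w1 R w2.
Only symmetric holds.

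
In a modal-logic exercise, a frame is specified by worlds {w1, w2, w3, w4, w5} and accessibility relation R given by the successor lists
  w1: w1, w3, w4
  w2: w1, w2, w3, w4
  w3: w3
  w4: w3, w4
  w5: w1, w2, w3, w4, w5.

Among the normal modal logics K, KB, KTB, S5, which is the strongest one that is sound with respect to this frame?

K

Symmetric (axiom B): no — w1 R w3 but not w3 R w1.
Reflexive (axiom T): yes — every world is R-related to itself.
Euclidean (axiom 5): no — w1 R w3 and w1 R w4, but not w3 R w4.
So F validates K; KB would additionally require R to be symmetric. The strongest is K.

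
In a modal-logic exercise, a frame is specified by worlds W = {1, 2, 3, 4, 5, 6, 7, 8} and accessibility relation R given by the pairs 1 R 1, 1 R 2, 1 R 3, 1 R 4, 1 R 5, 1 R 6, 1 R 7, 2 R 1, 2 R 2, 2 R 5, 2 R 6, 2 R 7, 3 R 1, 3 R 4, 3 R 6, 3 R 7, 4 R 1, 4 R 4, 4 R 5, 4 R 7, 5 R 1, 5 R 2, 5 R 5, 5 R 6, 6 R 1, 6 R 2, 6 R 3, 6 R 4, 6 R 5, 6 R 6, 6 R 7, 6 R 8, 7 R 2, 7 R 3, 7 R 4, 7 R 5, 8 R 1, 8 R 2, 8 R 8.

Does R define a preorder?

No

Reflexive: no — 3 is not related to itself.
Transitive: no — 1 R 6 and 6 R 8, but not 1 R 8.
So R is not a preorder.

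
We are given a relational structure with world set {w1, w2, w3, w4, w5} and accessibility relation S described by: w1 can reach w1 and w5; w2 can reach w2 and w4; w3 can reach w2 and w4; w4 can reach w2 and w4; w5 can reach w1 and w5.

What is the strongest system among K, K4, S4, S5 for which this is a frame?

K4

Transitive (axiom 4): yes — every two-step S-path is closed by a direct edge.
Reflexive (axiom T): no — w3 is not related to itself.
Euclidean (axiom 5): yes — any two successors of a common world are S-related.
So F validates K, K4; S4 would additionally require S to be reflexive. The strongest is K4.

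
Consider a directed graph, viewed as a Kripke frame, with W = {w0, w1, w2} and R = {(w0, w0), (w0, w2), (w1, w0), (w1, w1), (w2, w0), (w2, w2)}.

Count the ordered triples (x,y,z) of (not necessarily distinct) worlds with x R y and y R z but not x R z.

1

Enumerating: (w1,w0,w2).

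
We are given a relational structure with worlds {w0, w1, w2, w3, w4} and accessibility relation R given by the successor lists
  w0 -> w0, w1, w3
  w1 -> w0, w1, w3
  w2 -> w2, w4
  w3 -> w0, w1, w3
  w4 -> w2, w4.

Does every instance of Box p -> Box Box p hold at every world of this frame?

The schema 4 characterises exactly the transitive frames.
Transitive: yes — every two-step R-path is closed by a direct edge.

Yes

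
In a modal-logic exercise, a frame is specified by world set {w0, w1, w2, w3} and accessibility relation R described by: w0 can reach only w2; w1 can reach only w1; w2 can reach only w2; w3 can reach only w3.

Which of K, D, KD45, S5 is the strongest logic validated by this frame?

KD45

Serial (axiom D): yes — every world has a successor (e.g. w0 R w2).
Euclidean (axiom 5): yes — any two successors of a common world are R-related.
Transitive (axiom 4): yes — every two-step R-path is closed by a direct edge.
Reflexive (axiom T): no — w0 is not related to itself.
So F validates K, D, KD45; S5 would additionally require R to be reflexive. The strongest is KD45.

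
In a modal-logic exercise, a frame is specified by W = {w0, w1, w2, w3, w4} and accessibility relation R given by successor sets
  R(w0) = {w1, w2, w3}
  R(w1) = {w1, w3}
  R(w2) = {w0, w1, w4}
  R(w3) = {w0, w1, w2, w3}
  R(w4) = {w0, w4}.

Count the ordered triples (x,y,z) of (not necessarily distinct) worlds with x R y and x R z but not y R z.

Enumerating: (w0,w1,w2), (w0,w2,w2), (w0,w2,w3), (w2,w0,w0), (w2,w0,w4), (w2,w1,w0), (w2,w1,w4), (w2,w4,w1), (w3,w0,w0), (w3,w1,w0), (w3,w1,w2), (w3,w2,w2), (w3,w2,w3), (w4,w0,w0), (w4,w0,w4).

15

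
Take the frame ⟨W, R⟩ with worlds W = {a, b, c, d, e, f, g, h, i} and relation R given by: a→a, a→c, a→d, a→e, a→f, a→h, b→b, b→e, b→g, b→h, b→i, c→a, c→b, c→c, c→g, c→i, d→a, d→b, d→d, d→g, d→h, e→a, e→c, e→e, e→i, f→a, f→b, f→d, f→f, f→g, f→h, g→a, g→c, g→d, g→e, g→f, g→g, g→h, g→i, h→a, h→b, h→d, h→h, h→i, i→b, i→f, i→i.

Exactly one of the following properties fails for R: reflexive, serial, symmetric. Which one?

Reflexive: yes — every world is R-related to itself.
Serial: yes — every world has a successor (e.g. a R a).
Symmetric: no — b R e but not e R b.
Only symmetric fails.

symmetric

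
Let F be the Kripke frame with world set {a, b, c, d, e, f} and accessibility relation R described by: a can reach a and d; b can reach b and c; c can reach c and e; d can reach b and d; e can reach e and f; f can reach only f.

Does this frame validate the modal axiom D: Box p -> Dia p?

Axiom D corresponds to the accessibility relation being serial.
Serial: yes — every world has a successor (e.g. a R a).

Yes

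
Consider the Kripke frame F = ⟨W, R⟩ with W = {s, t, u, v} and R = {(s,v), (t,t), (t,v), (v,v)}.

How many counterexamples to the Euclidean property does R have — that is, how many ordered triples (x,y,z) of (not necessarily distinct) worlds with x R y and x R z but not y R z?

Enumerating: (t,v,t).

1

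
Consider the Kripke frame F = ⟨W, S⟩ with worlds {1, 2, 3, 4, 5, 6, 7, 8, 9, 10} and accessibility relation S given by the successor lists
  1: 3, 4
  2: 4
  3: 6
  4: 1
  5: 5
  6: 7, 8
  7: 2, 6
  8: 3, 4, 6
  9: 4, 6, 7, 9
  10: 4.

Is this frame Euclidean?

No

Euclidean: no — 1 S 3 and 1 S 4, but not 3 S 4.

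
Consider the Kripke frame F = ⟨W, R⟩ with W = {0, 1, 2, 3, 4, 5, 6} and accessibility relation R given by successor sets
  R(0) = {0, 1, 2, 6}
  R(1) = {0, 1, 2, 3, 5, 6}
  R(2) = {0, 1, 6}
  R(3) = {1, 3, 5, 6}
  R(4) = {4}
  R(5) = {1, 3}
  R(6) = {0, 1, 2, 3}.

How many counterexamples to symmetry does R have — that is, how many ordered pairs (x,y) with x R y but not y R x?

R is symmetric; there are no such tuples.

0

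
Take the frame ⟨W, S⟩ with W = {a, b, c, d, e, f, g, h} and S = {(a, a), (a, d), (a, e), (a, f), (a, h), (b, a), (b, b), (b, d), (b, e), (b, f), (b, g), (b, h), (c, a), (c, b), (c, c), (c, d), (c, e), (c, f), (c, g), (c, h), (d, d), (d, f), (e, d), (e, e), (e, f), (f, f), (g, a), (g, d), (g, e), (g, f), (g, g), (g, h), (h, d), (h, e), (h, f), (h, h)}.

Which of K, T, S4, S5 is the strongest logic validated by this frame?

S4

Reflexive (axiom T): yes — every world is S-related to itself.
Transitive (axiom 4): yes — every two-step S-path is closed by a direct edge.
Euclidean (axiom 5): no — a S d and a S e, but not d S e.
So F validates K, T, S4; S5 would additionally require S to be Euclidean. The strongest is S4.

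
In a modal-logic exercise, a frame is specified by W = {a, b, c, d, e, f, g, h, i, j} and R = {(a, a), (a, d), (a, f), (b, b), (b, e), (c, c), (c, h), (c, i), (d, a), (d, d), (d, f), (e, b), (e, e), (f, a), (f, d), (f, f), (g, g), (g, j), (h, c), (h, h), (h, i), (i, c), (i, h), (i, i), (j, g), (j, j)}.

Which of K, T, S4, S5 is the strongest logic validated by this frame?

Reflexive (axiom T): yes — every world is R-related to itself.
Transitive (axiom 4): yes — every two-step R-path is closed by a direct edge.
Euclidean (axiom 5): yes — any two successors of a common world are R-related.
So F validates K, T, S4, S5. The strongest is S5.

S5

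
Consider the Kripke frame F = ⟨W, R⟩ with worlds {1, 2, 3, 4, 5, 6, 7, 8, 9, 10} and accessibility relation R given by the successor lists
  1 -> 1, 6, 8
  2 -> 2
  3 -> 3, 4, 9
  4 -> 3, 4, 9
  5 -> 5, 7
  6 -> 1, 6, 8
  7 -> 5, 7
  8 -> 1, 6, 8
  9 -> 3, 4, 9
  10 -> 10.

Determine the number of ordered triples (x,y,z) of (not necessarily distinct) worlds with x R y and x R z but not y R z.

R is Euclidean; there are no such tuples.

0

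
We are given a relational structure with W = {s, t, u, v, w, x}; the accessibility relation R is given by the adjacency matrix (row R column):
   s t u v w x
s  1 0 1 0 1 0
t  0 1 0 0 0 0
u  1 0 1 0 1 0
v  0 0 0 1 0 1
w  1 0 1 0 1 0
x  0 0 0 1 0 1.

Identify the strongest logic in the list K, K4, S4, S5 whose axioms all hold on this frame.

S5

Transitive (axiom 4): yes — every two-step R-path is closed by a direct edge.
Reflexive (axiom T): yes — every world is R-related to itself.
Euclidean (axiom 5): yes — any two successors of a common world are R-related.
So F validates K, K4, S4, S5. The strongest is S5.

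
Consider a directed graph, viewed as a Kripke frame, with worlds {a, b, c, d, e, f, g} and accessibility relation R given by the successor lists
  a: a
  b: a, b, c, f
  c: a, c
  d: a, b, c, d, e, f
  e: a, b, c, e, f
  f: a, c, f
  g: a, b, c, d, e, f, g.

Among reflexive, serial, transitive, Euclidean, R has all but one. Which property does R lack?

Reflexive: yes — every world is R-related to itself.
Serial: yes — every world has a successor (e.g. a R a).
Transitive: yes — every two-step R-path is closed by a direct edge.
Euclidean: no — b R a and b R c, but not a R c.
Only Euclidean fails.

Euclidean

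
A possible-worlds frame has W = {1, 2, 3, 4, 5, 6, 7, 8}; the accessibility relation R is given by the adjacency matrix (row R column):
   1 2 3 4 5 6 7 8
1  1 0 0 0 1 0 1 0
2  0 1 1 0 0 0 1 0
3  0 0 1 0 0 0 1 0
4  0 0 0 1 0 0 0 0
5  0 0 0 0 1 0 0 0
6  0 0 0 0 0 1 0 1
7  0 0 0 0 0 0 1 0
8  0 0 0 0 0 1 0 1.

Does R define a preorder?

Yes

Reflexive: yes — every world is R-related to itself.
Transitive: yes — every two-step R-path is closed by a direct edge.
So R is a preorder.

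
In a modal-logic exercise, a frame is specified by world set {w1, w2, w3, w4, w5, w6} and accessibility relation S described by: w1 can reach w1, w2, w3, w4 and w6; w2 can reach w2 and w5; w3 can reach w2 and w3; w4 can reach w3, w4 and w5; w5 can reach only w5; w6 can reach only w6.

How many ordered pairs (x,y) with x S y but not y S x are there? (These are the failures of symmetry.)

8

Enumerating: (w1,w2), (w1,w3), (w1,w4), (w1,w6), (w2,w5), (w3,w2), (w4,w3), (w4,w5).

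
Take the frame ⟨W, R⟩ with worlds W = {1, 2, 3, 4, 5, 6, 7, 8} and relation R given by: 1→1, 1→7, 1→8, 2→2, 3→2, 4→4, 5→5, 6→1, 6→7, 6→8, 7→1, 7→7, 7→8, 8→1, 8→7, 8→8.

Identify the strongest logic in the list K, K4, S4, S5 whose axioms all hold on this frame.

K4

Transitive (axiom 4): yes — every two-step R-path is closed by a direct edge.
Reflexive (axiom T): no — 3 is not related to itself.
Euclidean (axiom 5): yes — any two successors of a common world are R-related.
So F validates K, K4; S4 would additionally require R to be reflexive. The strongest is K4.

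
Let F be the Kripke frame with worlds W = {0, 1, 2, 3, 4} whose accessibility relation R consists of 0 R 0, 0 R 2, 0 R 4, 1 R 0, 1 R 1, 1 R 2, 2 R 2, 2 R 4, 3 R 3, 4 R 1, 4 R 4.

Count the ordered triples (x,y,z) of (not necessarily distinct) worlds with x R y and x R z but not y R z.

Enumerating: (0,2,0), (0,4,0), (0,4,2), (1,0,1), (1,2,0), (1,2,1), (2,4,2), (4,1,4).

8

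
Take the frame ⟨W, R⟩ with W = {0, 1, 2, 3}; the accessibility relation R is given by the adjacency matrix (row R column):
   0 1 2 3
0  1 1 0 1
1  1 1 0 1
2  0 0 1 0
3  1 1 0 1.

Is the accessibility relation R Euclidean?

Yes

Euclidean: yes — any two successors of a common world are R-related.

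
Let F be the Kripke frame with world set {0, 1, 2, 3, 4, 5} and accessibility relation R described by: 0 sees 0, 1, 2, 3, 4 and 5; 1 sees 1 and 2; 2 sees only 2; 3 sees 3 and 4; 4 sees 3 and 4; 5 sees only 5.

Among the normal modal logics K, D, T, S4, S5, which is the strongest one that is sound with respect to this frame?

S4

Serial (axiom D): yes — every world has a successor (e.g. 0 R 0).
Reflexive (axiom T): yes — every world is R-related to itself.
Transitive (axiom 4): yes — every two-step R-path is closed by a direct edge.
Euclidean (axiom 5): no — 0 R 1 and 0 R 3, but not 1 R 3.
So F validates K, D, T, S4; S5 would additionally require R to be Euclidean. The strongest is S4.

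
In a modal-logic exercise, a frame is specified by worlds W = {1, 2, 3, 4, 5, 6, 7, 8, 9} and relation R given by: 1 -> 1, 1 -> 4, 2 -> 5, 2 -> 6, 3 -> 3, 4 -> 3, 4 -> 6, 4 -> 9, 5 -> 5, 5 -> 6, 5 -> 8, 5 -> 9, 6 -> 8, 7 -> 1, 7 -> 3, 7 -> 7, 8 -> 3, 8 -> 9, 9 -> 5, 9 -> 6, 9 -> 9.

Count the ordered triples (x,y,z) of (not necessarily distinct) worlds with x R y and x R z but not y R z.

Enumerating: (1,4,1), (1,4,4), (2,6,5), (2,6,6), (4,3,6), (4,3,9), (4,6,3), (4,6,6), (4,6,9), (4,9,3), (5,6,5), (5,6,6), … and 15 more.
Total: 27.

27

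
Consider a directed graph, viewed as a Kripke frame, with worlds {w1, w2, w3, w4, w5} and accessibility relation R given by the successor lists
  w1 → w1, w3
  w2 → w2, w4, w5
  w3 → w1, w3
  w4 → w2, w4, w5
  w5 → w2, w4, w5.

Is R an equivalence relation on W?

Reflexive: yes — every world is R-related to itself.
Symmetric: yes — every pair in R has its reverse in R.
Transitive: yes — every two-step R-path is closed by a direct edge.
So R is an equivalence relation.

Yes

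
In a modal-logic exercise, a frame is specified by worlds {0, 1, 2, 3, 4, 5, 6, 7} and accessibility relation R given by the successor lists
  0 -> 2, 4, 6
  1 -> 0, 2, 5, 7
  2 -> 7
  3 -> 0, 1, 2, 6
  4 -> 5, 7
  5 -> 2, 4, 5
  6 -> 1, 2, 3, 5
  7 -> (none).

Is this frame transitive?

Transitive: no — 0 R 2 and 2 R 7, but not 0 R 7.

No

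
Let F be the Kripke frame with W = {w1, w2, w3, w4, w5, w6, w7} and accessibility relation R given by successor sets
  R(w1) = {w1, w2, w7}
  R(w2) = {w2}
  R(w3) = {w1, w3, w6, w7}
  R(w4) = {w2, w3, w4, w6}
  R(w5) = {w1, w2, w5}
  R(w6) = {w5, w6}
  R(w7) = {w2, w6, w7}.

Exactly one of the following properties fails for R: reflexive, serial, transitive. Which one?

Reflexive: yes — every world is R-related to itself.
Serial: yes — every world has a successor (e.g. w1 R w1).
Transitive: no — w1 R w7 and w7 R w6, but not w1 R w6.
Only transitive fails.

transitive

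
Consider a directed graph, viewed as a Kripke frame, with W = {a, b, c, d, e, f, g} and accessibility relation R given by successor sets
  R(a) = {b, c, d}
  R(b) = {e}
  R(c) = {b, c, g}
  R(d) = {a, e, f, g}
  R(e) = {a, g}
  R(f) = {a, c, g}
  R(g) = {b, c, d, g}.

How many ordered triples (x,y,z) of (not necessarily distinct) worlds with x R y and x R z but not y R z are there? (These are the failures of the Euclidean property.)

37

Enumerating: (a,b,b), (a,b,c), (a,b,d), (a,c,d), (a,d,b), (a,d,c), (a,d,d), (b,e,e), (c,b,b), (c,b,c), (c,b,g), (d,a,a), … and 25 more.
Total: 37.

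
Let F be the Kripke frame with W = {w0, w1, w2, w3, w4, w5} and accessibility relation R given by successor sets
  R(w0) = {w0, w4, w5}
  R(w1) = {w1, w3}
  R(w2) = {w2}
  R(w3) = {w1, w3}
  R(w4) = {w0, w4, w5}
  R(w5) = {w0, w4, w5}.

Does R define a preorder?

Reflexive: yes — every world is R-related to itself.
Transitive: yes — every two-step R-path is closed by a direct edge.
So R is a preorder.

Yes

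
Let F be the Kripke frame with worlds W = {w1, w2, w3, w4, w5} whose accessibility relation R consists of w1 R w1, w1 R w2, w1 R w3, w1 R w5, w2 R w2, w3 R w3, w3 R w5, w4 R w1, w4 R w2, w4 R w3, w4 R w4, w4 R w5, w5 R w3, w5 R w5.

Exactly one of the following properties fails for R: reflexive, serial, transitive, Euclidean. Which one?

Euclidean

Reflexive: yes — every world is R-related to itself.
Serial: yes — every world has a successor (e.g. w1 R w1).
Transitive: yes — every two-step R-path is closed by a direct edge.
Euclidean: no — w1 R w2 and w1 R w3, but not w2 R w3.
Only Euclidean fails.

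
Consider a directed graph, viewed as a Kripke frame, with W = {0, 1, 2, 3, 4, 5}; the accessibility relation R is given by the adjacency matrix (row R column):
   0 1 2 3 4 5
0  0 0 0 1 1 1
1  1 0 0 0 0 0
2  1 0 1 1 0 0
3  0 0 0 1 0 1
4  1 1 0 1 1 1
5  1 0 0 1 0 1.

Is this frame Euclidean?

Euclidean: no — 0 R 3 and 0 R 4, but not 3 R 4.

No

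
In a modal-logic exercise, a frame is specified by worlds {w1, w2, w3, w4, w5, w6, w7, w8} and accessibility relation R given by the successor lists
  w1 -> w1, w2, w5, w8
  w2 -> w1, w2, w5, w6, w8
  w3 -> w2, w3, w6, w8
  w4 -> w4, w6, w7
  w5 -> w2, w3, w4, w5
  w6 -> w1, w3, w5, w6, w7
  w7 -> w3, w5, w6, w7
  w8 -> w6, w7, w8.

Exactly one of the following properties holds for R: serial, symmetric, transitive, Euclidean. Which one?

Serial: yes — every world has a successor (e.g. w1 R w1).
Symmetric: no — w1 R w5 but not w5 R w1.
Transitive: no — w1 R w2 and w2 R w6, but not w1 R w6.
Euclidean: no — w1 R w5 and w1 R w8, but not w5 R w8.
Only serial holds.

serial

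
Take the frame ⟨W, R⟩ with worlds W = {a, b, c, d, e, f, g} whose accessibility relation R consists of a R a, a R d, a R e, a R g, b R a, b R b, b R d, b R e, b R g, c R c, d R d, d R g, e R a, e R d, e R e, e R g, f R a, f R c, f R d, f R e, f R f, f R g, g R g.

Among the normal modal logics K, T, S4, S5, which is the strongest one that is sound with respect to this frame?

S4

Reflexive (axiom T): yes — every world is R-related to itself.
Transitive (axiom 4): yes — every two-step R-path is closed by a direct edge.
Euclidean (axiom 5): no — a R d and a R e, but not d R e.
So F validates K, T, S4; S5 would additionally require R to be Euclidean. The strongest is S4.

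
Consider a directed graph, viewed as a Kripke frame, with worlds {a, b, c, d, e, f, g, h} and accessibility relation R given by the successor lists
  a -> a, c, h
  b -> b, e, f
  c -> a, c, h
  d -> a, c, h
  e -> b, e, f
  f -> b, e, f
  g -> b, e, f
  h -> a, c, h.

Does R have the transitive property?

Yes

Transitive: yes — every two-step R-path is closed by a direct edge.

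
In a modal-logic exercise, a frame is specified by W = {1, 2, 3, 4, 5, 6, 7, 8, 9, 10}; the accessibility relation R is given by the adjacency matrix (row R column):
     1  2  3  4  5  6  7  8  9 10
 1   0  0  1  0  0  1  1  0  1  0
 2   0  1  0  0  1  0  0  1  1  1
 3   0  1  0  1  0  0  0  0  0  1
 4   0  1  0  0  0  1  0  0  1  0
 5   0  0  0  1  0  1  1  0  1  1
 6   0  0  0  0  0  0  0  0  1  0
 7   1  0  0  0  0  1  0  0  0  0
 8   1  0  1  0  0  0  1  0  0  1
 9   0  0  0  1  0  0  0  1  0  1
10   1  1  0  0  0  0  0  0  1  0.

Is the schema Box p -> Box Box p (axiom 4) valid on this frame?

Axiom 4 corresponds to the accessibility relation being transitive.
Transitive: no — 1 R 3 and 3 R 10, but not 1 R 10.

No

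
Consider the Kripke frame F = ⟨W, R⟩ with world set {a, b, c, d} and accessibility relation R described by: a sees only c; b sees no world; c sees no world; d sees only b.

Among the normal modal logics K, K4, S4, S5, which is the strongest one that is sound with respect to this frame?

Transitive (axiom 4): yes — every two-step R-path is closed by a direct edge.
Reflexive (axiom T): no — a is not related to itself.
Euclidean (axiom 5): no — a R c and a R c, but not c R c.
So F validates K, K4; S4 would additionally require R to be reflexive. The strongest is K4.

K4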